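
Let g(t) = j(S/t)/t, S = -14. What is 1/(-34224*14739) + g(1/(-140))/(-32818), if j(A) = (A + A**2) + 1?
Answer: 135715860328682311/8277151438224 ≈ 16396.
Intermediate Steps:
j(A) = 1 + A + A**2
g(t) = (1 - 14/t + 196/t**2)/t (g(t) = (1 - 14/t + (-14/t)**2)/t = (1 - 14/t + 196/t**2)/t)
1/(-34224*14739) + g(1/(-140))/(-32818) = 1/(-34224*14739) + ((196 + (1/(-140))**2 - 14/(-140))/(1/(-140))**3)/(-32818) = -1/34224*1/14739 + ((196 + (-1/140)**2 - 14*(-1/140))/(-1/140)**3)*(-1/32818) = -1/504427536 - 2744000*(196 + 1/19600 + 1/10)*(-1/32818) = -1/504427536 - 2744000*3843561/19600*(-1/32818) = -1/504427536 - 538098540*(-1/32818) = -1/504427536 + 269049270/16409 = 135715860328682311/8277151438224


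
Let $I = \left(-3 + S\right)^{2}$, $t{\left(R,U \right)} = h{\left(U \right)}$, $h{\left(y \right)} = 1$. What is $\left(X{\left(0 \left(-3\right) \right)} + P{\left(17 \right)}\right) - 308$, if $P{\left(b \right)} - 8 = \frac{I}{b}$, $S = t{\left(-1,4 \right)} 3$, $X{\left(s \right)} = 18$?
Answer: $-282$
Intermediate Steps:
$t{\left(R,U \right)} = 1$
$S = 3$ ($S = 1 \cdot 3 = 3$)
$I = 0$ ($I = \left(-3 + 3\right)^{2} = 0^{2} = 0$)
$P{\left(b \right)} = 8$ ($P{\left(b \right)} = 8 + \frac{0}{b} = 8 + 0 = 8$)
$\left(X{\left(0 \left(-3\right) \right)} + P{\left(17 \right)}\right) - 308 = \left(18 + 8\right) - 308 = 26 - 308 = -282$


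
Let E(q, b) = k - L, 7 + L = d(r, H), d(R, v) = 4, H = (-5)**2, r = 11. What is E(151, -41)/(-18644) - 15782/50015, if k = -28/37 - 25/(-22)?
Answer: -239648632177/759038443240 ≈ -0.31573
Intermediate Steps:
k = 309/814 (k = -28*1/37 - 25*(-1/22) = -28/37 + 25/22 = 309/814 ≈ 0.37961)
H = 25
L = -3 (L = -7 + 4 = -3)
E(q, b) = 2751/814 (E(q, b) = 309/814 - 1*(-3) = 309/814 + 3 = 2751/814)
E(151, -41)/(-18644) - 15782/50015 = (2751/814)/(-18644) - 15782/50015 = (2751/814)*(-1/18644) - 15782*1/50015 = -2751/15176216 - 15782/50015 = -239648632177/759038443240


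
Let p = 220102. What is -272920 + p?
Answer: -52818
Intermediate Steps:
-272920 + p = -272920 + 220102 = -52818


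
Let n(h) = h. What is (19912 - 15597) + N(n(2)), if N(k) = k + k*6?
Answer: 4329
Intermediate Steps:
N(k) = 7*k (N(k) = k + 6*k = 7*k)
(19912 - 15597) + N(n(2)) = (19912 - 15597) + 7*2 = 4315 + 14 = 4329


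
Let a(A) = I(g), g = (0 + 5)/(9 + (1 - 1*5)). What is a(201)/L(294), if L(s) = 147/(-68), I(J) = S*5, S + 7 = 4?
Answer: 340/49 ≈ 6.9388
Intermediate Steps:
g = 1 (g = 5/(9 + (1 - 5)) = 5/(9 - 4) = 5/5 = 5*(1/5) = 1)
S = -3 (S = -7 + 4 = -3)
I(J) = -15 (I(J) = -3*5 = -15)
L(s) = -147/68 (L(s) = 147*(-1/68) = -147/68)
a(A) = -15
a(201)/L(294) = -15/(-147/68) = -15*(-68/147) = 340/49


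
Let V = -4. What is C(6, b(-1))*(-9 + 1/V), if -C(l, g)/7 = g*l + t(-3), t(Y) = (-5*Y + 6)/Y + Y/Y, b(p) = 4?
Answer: 2331/2 ≈ 1165.5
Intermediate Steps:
t(Y) = 1 + (6 - 5*Y)/Y (t(Y) = (6 - 5*Y)/Y + 1 = 1 + (6 - 5*Y)/Y)
C(l, g) = 42 - 7*g*l (C(l, g) = -7*(g*l + (-4 + 6/(-3))) = -7*(g*l + (-4 + 6*(-⅓))) = -7*(g*l + (-4 - 2)) = -7*(g*l - 6) = -7*(-6 + g*l) = 42 - 7*g*l)
C(6, b(-1))*(-9 + 1/V) = (42 - 7*4*6)*(-9 + 1/(-4)) = (42 - 168)*(-9 - ¼) = -126*(-37/4) = 2331/2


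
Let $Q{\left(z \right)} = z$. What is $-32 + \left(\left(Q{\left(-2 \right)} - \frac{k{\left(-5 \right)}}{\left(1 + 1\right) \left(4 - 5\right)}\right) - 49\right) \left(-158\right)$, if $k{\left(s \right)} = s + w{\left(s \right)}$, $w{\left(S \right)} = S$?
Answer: $8816$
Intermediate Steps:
$k{\left(s \right)} = 2 s$ ($k{\left(s \right)} = s + s = 2 s$)
$-32 + \left(\left(Q{\left(-2 \right)} - \frac{k{\left(-5 \right)}}{\left(1 + 1\right) \left(4 - 5\right)}\right) - 49\right) \left(-158\right) = -32 + \left(\left(-2 - \frac{2 \left(-5\right)}{\left(1 + 1\right) \left(4 - 5\right)}\right) - 49\right) \left(-158\right) = -32 + \left(\left(-2 - - \frac{10}{2 \left(4 - 5\right)}\right) - 49\right) \left(-158\right) = -32 + \left(\left(-2 - - \frac{10}{2 \left(-1\right)}\right) - 49\right) \left(-158\right) = -32 + \left(\left(-2 - - \frac{10}{-2}\right) - 49\right) \left(-158\right) = -32 + \left(\left(-2 - \left(-10\right) \left(- \frac{1}{2}\right)\right) - 49\right) \left(-158\right) = -32 + \left(\left(-2 - 5\right) - 49\right) \left(-158\right) = -32 + \left(-7 - 49\right) \left(-158\right) = -32 - -8848 = -32 + 8848 = 8816$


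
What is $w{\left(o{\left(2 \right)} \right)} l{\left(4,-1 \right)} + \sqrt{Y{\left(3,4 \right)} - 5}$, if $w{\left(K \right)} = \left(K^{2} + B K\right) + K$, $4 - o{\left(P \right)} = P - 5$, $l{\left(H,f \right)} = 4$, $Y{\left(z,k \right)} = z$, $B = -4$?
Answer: $112 + i \sqrt{2} \approx 112.0 + 1.4142 i$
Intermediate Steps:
$o{\left(P \right)} = 9 - P$ ($o{\left(P \right)} = 4 - \left(P - 5\right) = 4 - \left(-5 + P\right) = 9 - P$)
$w{\left(K \right)} = K^{2} - 3 K$ ($w{\left(K \right)} = \left(K^{2} - 4 K\right) + K = K^{2} - 3 K$)
$w{\left(o{\left(2 \right)} \right)} l{\left(4,-1 \right)} + \sqrt{Y{\left(3,4 \right)} - 5} = \left(9 - 2\right) \left(-3 + \left(9 - 2\right)\right) 4 + \sqrt{3 - 5} = \left(9 - 2\right) \left(-3 + \left(9 - 2\right)\right) 4 + \sqrt{-2} = 7 \left(-3 + 7\right) 4 + i \sqrt{2} = 7 \cdot 4 \cdot 4 + i \sqrt{2} = 28 \cdot 4 + i \sqrt{2} = 112 + i \sqrt{2}$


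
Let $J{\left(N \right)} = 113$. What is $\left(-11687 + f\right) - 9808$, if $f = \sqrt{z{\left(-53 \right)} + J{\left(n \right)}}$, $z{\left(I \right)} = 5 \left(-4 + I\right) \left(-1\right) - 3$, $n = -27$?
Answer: $-21495 + \sqrt{395} \approx -21475.0$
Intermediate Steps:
$z{\left(I \right)} = 17 - 5 I$ ($z{\left(I \right)} = \left(-20 + 5 I\right) \left(-1\right) - 3 = \left(20 - 5 I\right) - 3 = 17 - 5 I$)
$f = \sqrt{395}$ ($f = \sqrt{\left(17 - -265\right) + 113} = \sqrt{\left(17 + 265\right) + 113} = \sqrt{282 + 113} = \sqrt{395} \approx 19.875$)
$\left(-11687 + f\right) - 9808 = \left(-11687 + \sqrt{395}\right) - 9808 = -21495 + \sqrt{395}$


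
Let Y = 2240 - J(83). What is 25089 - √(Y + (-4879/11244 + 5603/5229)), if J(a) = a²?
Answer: 25089 - I*√49594546862717717/3266382 ≈ 25089.0 - 68.179*I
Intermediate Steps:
Y = -4649 (Y = 2240 - 1*83² = 2240 - 1*6889 = 2240 - 6889 = -4649)
25089 - √(Y + (-4879/11244 + 5603/5229)) = 25089 - √(-4649 + (-4879/11244 + 5603/5229)) = 25089 - √(-4649 + 12495947/19598292) = 25089 - √(-91099963561/19598292) = 25089 - I*√49594546862717717/3266382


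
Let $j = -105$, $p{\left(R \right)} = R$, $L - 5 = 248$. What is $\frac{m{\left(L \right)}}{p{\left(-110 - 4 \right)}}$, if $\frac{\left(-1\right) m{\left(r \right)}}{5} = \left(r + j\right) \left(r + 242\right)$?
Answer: $\frac{61050}{19} \approx 3213.2$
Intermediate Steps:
$L = 253$ ($L = 5 + 248 = 253$)
$m{\left(r \right)} = - 5 \left(-105 + r\right) \left(242 + r\right)$ ($m{\left(r \right)} = - 5 \left(r - 105\right) \left(r + 242\right) = - 5 \left(-105 + r\right) \left(242 + r\right)$)
$\frac{m{\left(L \right)}}{p{\left(-110 - 4 \right)}} = \frac{127050 - 173305 - 5 \cdot 253^{2}}{-110 - 4} = \frac{127050 - 173305 - 320045}{-110 - 4} = \frac{127050 - 173305 - 320045}{-114} = \left(-366300\right) \left(- \frac{1}{114}\right) = \frac{61050}{19}$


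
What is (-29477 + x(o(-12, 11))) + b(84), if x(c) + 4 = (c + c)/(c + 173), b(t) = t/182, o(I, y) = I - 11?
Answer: -28743824/975 ≈ -29481.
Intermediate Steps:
o(I, y) = -11 + I
b(t) = t/182 (b(t) = t*(1/182) = t/182)
x(c) = -4 + 2*c/(173 + c) (x(c) = -4 + (c + c)/(c + 173) = -4 + (2*c)/(173 + c) = -4 + 2*c/(173 + c))
(-29477 + x(o(-12, 11))) + b(84) = (-29477 + 2*(-346 - (-11 - 12))/(173 + (-11 - 12))) + (1/182)*84 = (-29477 + 2*(-346 - 1*(-23))/(173 - 23)) + 6/13 = (-29477 + 2*(-346 + 23)/150) + 6/13 = (-29477 + 2*(1/150)*(-323)) + 6/13 = (-29477 - 323/75) + 6/13 = -2211098/75 + 6/13 = -28743824/975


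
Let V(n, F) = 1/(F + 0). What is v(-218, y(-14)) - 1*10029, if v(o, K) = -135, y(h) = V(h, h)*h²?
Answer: -10164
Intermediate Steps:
V(n, F) = 1/F
y(h) = h (y(h) = h²/h = h)
v(-218, y(-14)) - 1*10029 = -135 - 1*10029 = -135 - 10029 = -10164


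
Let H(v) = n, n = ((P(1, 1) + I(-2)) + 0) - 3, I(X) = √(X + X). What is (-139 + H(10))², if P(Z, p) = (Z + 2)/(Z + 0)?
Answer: 19317 - 556*I ≈ 19317.0 - 556.0*I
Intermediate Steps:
P(Z, p) = (2 + Z)/Z
I(X) = √2*√X (I(X) = √(2*X) = √2*√X)
n = 2*I (n = (((2 + 1)/1 + √2*√(-2)) + 0) - 3 = ((1*3 + √2*(I*√2)) + 0) - 3 = ((3 + 2*I) + 0) - 3 = (3 + 2*I) - 3 = 2*I ≈ 2.0*I)
H(v) = 2*I
(-139 + H(10))² = (-139 + 2*I)²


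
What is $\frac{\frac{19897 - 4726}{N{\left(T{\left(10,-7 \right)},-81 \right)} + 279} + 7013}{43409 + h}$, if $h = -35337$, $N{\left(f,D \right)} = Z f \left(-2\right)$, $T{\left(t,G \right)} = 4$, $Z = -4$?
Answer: $\frac{1098107}{1255196} \approx 0.87485$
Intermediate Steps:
$N{\left(f,D \right)} = 8 f$ ($N{\left(f,D \right)} = - 4 f \left(-2\right) = 8 f$)
$\frac{\frac{19897 - 4726}{N{\left(T{\left(10,-7 \right)},-81 \right)} + 279} + 7013}{43409 + h} = \frac{\frac{19897 - 4726}{8 \cdot 4 + 279} + 7013}{43409 - 35337} = \frac{\frac{15171}{32 + 279} + 7013}{8072} = \left(\frac{15171}{311} + 7013\right) \frac{1}{8072} = \frac{2196214}{311} \cdot \frac{1}{8072} = \frac{1098107}{1255196}$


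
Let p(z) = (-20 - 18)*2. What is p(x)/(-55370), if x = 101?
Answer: 38/27685 ≈ 0.0013726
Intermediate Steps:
p(z) = -76 (p(z) = -38*2 = -76)
p(x)/(-55370) = -76/(-55370) = -76*(-1/55370) = 38/27685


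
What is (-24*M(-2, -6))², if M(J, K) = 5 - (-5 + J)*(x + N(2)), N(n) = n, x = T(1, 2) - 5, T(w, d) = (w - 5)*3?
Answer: 5760000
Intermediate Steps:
T(w, d) = -15 + 3*w (T(w, d) = (-5 + w)*3 = -15 + 3*w)
x = -17 (x = (-15 + 3*1) - 5 = (-15 + 3) - 5 = -12 - 5 = -17)
M(J, K) = -70 + 15*J (M(J, K) = 5 - (-5 + J)*(-17 + 2) = 5 - (-5 + J)*(-15) = 5 - (75 - 15*J) = 5 + (-75 + 15*J) = -70 + 15*J)
(-24*M(-2, -6))² = (-24*(-70 + 15*(-2)))² = (-24*(-70 - 30))² = (-24*(-100))² = 2400² = 5760000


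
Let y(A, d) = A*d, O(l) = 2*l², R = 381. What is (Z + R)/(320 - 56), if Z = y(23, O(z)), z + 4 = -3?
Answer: 2635/264 ≈ 9.9811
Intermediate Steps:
z = -7 (z = -4 - 3 = -7)
Z = 2254 (Z = 23*(2*(-7)²) = 23*(2*49) = 23*98 = 2254)
(Z + R)/(320 - 56) = (2254 + 381)/(320 - 56) = 2635/264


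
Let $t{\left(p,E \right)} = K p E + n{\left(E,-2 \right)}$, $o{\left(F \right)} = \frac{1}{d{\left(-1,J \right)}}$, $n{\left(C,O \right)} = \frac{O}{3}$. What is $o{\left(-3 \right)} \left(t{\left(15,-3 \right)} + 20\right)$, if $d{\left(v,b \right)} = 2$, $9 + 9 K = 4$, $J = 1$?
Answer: $\frac{133}{6} \approx 22.167$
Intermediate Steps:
$n{\left(C,O \right)} = \frac{O}{3}$ ($n{\left(C,O \right)} = O \frac{1}{3} = \frac{O}{3}$)
$K = - \frac{5}{9}$ ($K = -1 + \frac{1}{9} \cdot 4 = -1 + \frac{4}{9} = - \frac{5}{9} \approx -0.55556$)
$o{\left(F \right)} = \frac{1}{2}$
$t{\left(p,E \right)} = - \frac{2}{3} - \frac{5 E p}{9}$ ($t{\left(p,E \right)} = - \frac{5 p}{9} E + \frac{1}{3} \left(-2\right) = - \frac{5 E p}{9} - \frac{2}{3} = - \frac{2}{3} - \frac{5 E p}{9}$)
$o{\left(-3 \right)} \left(t{\left(15,-3 \right)} + 20\right) = \frac{\left(- \frac{2}{3} - \left(- \frac{5}{3}\right) 15\right) + 20}{2} = \frac{\left(- \frac{2}{3} + 25\right) + 20}{2} = \frac{\frac{73}{3} + 20}{2} = \frac{1}{2} \cdot \frac{133}{3} = \frac{133}{6}$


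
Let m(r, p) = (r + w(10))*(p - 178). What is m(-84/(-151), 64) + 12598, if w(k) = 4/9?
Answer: 5655214/453 ≈ 12484.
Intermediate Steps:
w(k) = 4/9 (w(k) = 4*(1/9) = 4/9)
m(r, p) = (-178 + p)*(4/9 + r) (m(r, p) = (r + 4/9)*(p - 178) = (4/9 + r)*(-178 + p) = (-178 + p)*(4/9 + r))
m(-84/(-151), 64) + 12598 = (-712/9 - (-14952)/(-151) + (4/9)*64 + 64*(-84/(-151))) + 12598 = (-712/9 - (-14952)*(-1)/151 + 256/9 + 64*(-84*(-1/151))) + 12598 = (-712/9 - 178*84/151 + 256/9 + 64*(84/151)) + 12598 = (-712/9 - 14952/151 + 256/9 + 5376/151) + 12598 = -51680/453 + 12598 = 5655214/453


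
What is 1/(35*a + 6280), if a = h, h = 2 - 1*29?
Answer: 1/5335 ≈ 0.00018744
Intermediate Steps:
h = -27 (h = 2 - 29 = -27)
a = -27
1/(35*a + 6280) = 1/(35*(-27) + 6280) = 1/(-945 + 6280) = 1/5335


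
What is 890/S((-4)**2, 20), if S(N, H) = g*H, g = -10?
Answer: -89/20 ≈ -4.4500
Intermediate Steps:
S(N, H) = -10*H
890/S((-4)**2, 20) = 890/((-10*20)) = 890/(-200) = 890*(-1/200) = -89/20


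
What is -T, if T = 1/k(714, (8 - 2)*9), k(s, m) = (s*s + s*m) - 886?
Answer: -1/547466 ≈ -1.8266e-6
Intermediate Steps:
k(s, m) = -886 + s**2 + m*s (k(s, m) = (s**2 + m*s) - 886 = -886 + s**2 + m*s)
T = 1/547466 (T = 1/(-886 + 714**2 + ((8 - 2)*9)*714) = 1/(-886 + 509796 + (6*9)*714) = 1/(-886 + 509796 + 54*714) = 1/(-886 + 509796 + 38556) = 1/547466 ≈ 1.8266e-6)
-T = -1*1/547466 = -1/547466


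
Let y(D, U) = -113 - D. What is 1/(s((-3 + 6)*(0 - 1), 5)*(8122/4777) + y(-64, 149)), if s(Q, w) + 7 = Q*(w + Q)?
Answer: -4777/339659 ≈ -0.014064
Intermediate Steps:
s(Q, w) = -7 + Q*(Q + w) (s(Q, w) = -7 + Q*(w + Q) = -7 + Q*(Q + w))
1/(s((-3 + 6)*(0 - 1), 5)*(8122/4777) + y(-64, 149)) = 1/((-7 + ((-3 + 6)*(0 - 1))**2 + ((-3 + 6)*(0 - 1))*5)*(8122/4777) + (-113 - 1*(-64))) = 1/((-7 + (3*(-1))**2 + (3*(-1))*5)*(8122*(1/4777)) + (-113 + 64)) = 1/((-7 + (-3)**2 - 3*5)*(8122/4777) - 49) = 1/((-7 + 9 - 15)*(8122/4777) - 49) = 1/(-13*8122/4777 - 49) = 1/(-105586/4777 - 49) = 1/(-339659/4777) = -4777/339659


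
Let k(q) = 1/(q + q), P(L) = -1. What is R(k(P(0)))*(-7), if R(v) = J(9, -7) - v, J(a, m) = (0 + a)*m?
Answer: 875/2 ≈ 437.50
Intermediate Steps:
J(a, m) = a*m
k(q) = 1/(2*q)
R(v) = -63 - v (R(v) = 9*(-7) - v = -63 - v)
R(k(P(0)))*(-7) = (-63 - 1/(2*(-1)))*(-7) = (-63 - (-1)/2)*(-7) = (-63 - 1*(-½))*(-7) = (-63 + ½)*(-7) = -125/2*(-7) = 875/2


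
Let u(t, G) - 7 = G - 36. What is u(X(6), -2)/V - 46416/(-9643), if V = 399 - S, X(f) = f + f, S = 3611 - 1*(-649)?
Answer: 179511109/37231623 ≈ 4.8215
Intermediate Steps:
S = 4260 (S = 3611 + 649 = 4260)
X(f) = 2*f
u(t, G) = -29 + G (u(t, G) = 7 + (G - 36) = 7 + (-36 + G) = -29 + G)
V = -3861 (V = 399 - 1*4260 = 399 - 4260 = -3861)
u(X(6), -2)/V - 46416/(-9643) = (-29 - 2)/(-3861) - 46416/(-9643) = -31*(-1/3861) - 46416*(-1/9643) = 31/3861 + 46416/9643 = 179511109/37231623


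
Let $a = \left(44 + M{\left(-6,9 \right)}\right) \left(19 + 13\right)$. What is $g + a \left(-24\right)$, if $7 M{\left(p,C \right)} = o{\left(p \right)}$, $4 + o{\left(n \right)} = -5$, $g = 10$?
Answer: $- \frac{229562}{7} \approx -32795.0$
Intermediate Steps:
$o{\left(n \right)} = -9$ ($o{\left(n \right)} = -4 - 5 = -9$)
$M{\left(p,C \right)} = - \frac{9}{7}$ ($M{\left(p,C \right)} = \frac{1}{7} \left(-9\right) = - \frac{9}{7}$)
$a = \frac{9568}{7}$ ($a = \left(44 - \frac{9}{7}\right) \left(19 + 13\right) = \frac{299}{7} \cdot 32 = \frac{9568}{7} \approx 1366.9$)
$g + a \left(-24\right) = 10 + \frac{9568}{7} \left(-24\right) = 10 - \frac{229632}{7} = - \frac{229562}{7}$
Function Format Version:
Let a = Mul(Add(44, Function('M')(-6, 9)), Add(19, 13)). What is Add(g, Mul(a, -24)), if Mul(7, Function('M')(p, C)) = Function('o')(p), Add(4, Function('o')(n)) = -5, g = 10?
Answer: Rational(-229562, 7) ≈ -32795.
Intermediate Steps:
Function('o')(n) = -9 (Function('o')(n) = Add(-4, -5) = -9)
Function('M')(p, C) = Rational(-9, 7) (Function('M')(p, C) = Mul(Rational(1, 7), -9) = Rational(-9, 7))
a = Rational(9568, 7) (a = Mul(Add(44, Rational(-9, 7)), Add(19, 13)) = Mul(Rational(299, 7), 32) = Rational(9568, 7) ≈ 1366.9)
Add(g, Mul(a, -24)) = Add(10, Mul(Rational(9568, 7), -24)) = Add(10, Rational(-229632, 7)) = Rational(-229562, 7)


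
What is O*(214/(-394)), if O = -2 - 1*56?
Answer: 6206/197 ≈ 31.503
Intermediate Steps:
O = -58 (O = -2 - 56 = -58)
O*(214/(-394)) = -12412/(-394) = -12412*(-1)/394 = -58*(-107/197) = 6206/197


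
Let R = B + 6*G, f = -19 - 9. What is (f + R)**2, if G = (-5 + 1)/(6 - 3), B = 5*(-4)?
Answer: 3136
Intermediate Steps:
B = -20
f = -28
G = -4/3 ≈ -1.3333
R = -28 (R = -20 + 6*(-4/3) = -20 - 8 = -28)
(f + R)**2 = (-28 - 28)**2 = (-56)**2 = 3136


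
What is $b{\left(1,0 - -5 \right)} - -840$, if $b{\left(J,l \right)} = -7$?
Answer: $833$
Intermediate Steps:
$b{\left(1,0 - -5 \right)} - -840 = -7 - -840 = -7 + 840 = 833$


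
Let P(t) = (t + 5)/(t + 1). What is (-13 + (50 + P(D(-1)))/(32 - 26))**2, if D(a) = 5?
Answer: 6241/324 ≈ 19.262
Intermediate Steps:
P(t) = (5 + t)/(1 + t)
(-13 + (50 + P(D(-1)))/(32 - 26))**2 = (-13 + (50 + (5 + 5)/(1 + 5))/(32 - 26))**2 = (-13 + (50 + 10/6)/6)**2 = (-13 + (50 + (1/6)*10)*(1/6))**2 = (-13 + (50 + 5/3)*(1/6))**2 = (-13 + (155/3)*(1/6))**2 = (-13 + 155/18)**2 = (-79/18)**2 = 6241/324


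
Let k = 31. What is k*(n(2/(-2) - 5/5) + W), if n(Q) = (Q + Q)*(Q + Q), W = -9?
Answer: 217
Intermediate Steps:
n(Q) = 4*Q**2 (n(Q) = (2*Q)*(2*Q) = 4*Q**2)
k*(n(2/(-2) - 5/5) + W) = 31*(4*(2/(-2) - 5/5)**2 - 9) = 31*(4*(2*(-1/2) - 5*1/5)**2 - 9) = 31*(4*(-1 - 1)**2 - 9) = 31*(4*(-2)**2 - 9) = 31*(4*4 - 9) = 31*(16 - 9) = 31*7 = 217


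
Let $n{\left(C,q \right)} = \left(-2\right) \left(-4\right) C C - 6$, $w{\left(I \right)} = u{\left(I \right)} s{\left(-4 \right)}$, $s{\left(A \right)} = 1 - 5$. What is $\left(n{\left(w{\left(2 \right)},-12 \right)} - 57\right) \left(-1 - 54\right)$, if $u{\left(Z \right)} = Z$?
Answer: $-24695$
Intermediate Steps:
$s{\left(A \right)} = -4$
$w{\left(I \right)} = - 4 I$ ($w{\left(I \right)} = I \left(-4\right) = - 4 I$)
$n{\left(C,q \right)} = -6 + 8 C^{2}$ ($n{\left(C,q \right)} = 8 C C - 6 = 8 C^{2} - 6 = -6 + 8 C^{2}$)
$\left(n{\left(w{\left(2 \right)},-12 \right)} - 57\right) \left(-1 - 54\right) = \left(\left(-6 + 8 \left(\left(-4\right) 2\right)^{2}\right) - 57\right) \left(-1 - 54\right) = \left(\left(-6 + 8 \left(-8\right)^{2}\right) - 57\right) \left(-55\right) = \left(\left(-6 + 8 \cdot 64\right) - 57\right) \left(-55\right) = \left(\left(-6 + 512\right) - 57\right) \left(-55\right) = \left(506 - 57\right) \left(-55\right) = 449 \left(-55\right) = -24695$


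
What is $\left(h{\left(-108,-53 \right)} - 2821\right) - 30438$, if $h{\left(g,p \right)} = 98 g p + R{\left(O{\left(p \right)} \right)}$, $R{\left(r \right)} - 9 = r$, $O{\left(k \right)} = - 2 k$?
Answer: $527808$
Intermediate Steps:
$R{\left(r \right)} = 9 + r$
$h{\left(g,p \right)} = 9 - 2 p + 98 g p$ ($h{\left(g,p \right)} = 98 g p - \left(-9 + 2 p\right) = 9 - 2 p + 98 g p$)
$\left(h{\left(-108,-53 \right)} - 2821\right) - 30438 = \left(\left(9 - -106 + 98 \left(-108\right) \left(-53\right)\right) - 2821\right) - 30438 = \left(\left(9 + 106 + 560952\right) - 2821\right) - 30438 = \left(561067 - 2821\right) - 30438 = 558246 - 30438 = 527808$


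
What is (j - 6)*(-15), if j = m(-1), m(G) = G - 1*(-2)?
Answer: 75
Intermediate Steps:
m(G) = 2 + G (m(G) = G + 2 = 2 + G)
j = 1 (j = 2 - 1 = 1)
(j - 6)*(-15) = (1 - 6)*(-15) = -5*(-15) = 75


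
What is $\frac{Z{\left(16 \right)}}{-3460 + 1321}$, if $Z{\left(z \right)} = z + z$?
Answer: $- \frac{32}{2139} \approx -0.01496$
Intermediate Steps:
$Z{\left(z \right)} = 2 z$
$\frac{Z{\left(16 \right)}}{-3460 + 1321} = \frac{2 \cdot 16}{-3460 + 1321} = \frac{32}{-2139} = 32 \left(- \frac{1}{2139}\right) = - \frac{32}{2139}$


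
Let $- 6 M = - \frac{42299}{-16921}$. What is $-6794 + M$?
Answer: $- \frac{689809943}{101526} \approx -6794.4$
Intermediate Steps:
$M = - \frac{42299}{101526}$ ($M = - \frac{\left(-42299\right) \frac{1}{-16921}}{6} = - \frac{\left(-42299\right) \left(- \frac{1}{16921}\right)}{6} = \left(- \frac{1}{6}\right) \frac{42299}{16921} = - \frac{42299}{101526} \approx -0.41663$)
$-6794 + M = -6794 - \frac{42299}{101526} = - \frac{689809943}{101526}$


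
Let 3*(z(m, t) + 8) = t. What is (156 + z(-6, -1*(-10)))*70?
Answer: 31780/3 ≈ 10593.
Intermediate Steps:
z(m, t) = -8 + t/3
(156 + z(-6, -1*(-10)))*70 = (156 + (-8 + (-1*(-10))/3))*70 = (156 + (-8 + (⅓)*10))*70 = (156 + (-8 + 10/3))*70 = (156 - 14/3)*70 = (454/3)*70 = 31780/3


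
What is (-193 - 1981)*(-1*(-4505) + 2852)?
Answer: -15994118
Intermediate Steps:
(-193 - 1981)*(-1*(-4505) + 2852) = -2174*(4505 + 2852) = -2174*7357 = -15994118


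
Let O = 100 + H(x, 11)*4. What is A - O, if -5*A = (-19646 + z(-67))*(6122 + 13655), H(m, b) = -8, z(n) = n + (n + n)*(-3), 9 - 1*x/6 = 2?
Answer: 381913307/5 ≈ 7.6383e+7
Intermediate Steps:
x = 42 (x = 54 - 6*2 = 54 - 12 = 42)
z(n) = -5*n (z(n) = n + (2*n)*(-3) = n - 6*n = -5*n)
A = 381913647/5 (A = -(-19646 - 5*(-67))*(6122 + 13655)/5 = -(-19646 + 335)*19777/5 = -(-19311)*19777/5 = -1/5*(-381913647) = 381913647/5 ≈ 7.6383e+7)
O = 68 (O = 100 - 8*4 = 100 - 32 = 68)
A - O = 381913647/5 - 1*68 = 381913647/5 - 68 = 381913307/5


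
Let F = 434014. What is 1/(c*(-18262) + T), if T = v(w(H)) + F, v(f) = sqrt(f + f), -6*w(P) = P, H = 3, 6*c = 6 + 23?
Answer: 3111729/1075873041058 - 9*I/1075873041058 ≈ 2.8923e-6 - 8.3653e-12*I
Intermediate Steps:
c = 29/6 (c = (6 + 23)/6 = (1/6)*29 = 29/6 ≈ 4.8333)
w(P) = -P/6
v(f) = sqrt(2)*sqrt(f) (v(f) = sqrt(2*f) = sqrt(2)*sqrt(f))
T = 434014 + I (T = sqrt(2)*sqrt(-1/6*3) + 434014 = sqrt(2)*sqrt(-1/2) + 434014 = sqrt(2)*(I*sqrt(2)/2) + 434014 = I + 434014 = 434014 + I ≈ 4.3401e+5 + 1.0*I)
1/(c*(-18262) + T) = 1/((29/6)*(-18262) + (434014 + I)) = 1/(-264799/3 + (434014 + I)) = 1/(1037243/3 + I) = 9*(1037243/3 - I)/1075873041058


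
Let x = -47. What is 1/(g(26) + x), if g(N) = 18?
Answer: -1/29 ≈ -0.034483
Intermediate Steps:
1/(g(26) + x) = 1/(18 - 47) = 1/(-29) = -1/29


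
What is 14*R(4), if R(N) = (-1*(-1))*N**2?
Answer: 224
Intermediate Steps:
R(N) = N**2 (R(N) = 1*N**2 = N**2)
14*R(4) = 14*4**2 = 14*16 = 224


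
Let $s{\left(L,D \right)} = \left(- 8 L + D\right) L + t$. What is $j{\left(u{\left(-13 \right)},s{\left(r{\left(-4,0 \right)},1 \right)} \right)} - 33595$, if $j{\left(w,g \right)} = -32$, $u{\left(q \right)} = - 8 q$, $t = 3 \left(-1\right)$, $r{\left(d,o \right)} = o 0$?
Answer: $-33627$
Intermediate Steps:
$r{\left(d,o \right)} = 0$
$t = -3$
$s{\left(L,D \right)} = -3 + L \left(D - 8 L\right)$ ($s{\left(L,D \right)} = \left(- 8 L + D\right) L - 3 = \left(D - 8 L\right) L - 3 = L \left(D - 8 L\right) - 3 = -3 + L \left(D - 8 L\right)$)
$j{\left(u{\left(-13 \right)},s{\left(r{\left(-4,0 \right)},1 \right)} \right)} - 33595 = -32 - 33595 = -33627$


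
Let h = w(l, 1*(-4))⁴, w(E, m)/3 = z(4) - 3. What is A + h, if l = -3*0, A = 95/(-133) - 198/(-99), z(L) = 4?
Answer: 576/7 ≈ 82.286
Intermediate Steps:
A = 9/7 (A = 95*(-1/133) - 198*(-1/99) = -5/7 + 2 = 9/7 ≈ 1.2857)
l = 0
w(E, m) = 3 (w(E, m) = 3*(4 - 3) = 3*1 = 3)
h = 81 (h = 3⁴ = 81)
A + h = 9/7 + 81 = 576/7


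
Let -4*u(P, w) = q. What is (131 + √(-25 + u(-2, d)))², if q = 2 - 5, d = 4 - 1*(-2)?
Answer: (262 + I*√97)²/4 ≈ 17137.0 + 1290.2*I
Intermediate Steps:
d = 6 (d = 4 + 2 = 6)
q = -3
u(P, w) = ¾ (u(P, w) = -¼*(-3) = ¾)
(131 + √(-25 + u(-2, d)))² = (131 + √(-25 + ¾))² = (131 + √(-97/4))² = (131 + I*√97/2)²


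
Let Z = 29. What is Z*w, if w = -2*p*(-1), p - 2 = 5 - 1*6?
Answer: 58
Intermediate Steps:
p = 1 (p = 2 + (5 - 1*6) = 2 + (5 - 6) = 2 - 1 = 1)
w = 2 (w = -2*1*(-1) = -2*(-1) = 2)
Z*w = 29*2 = 58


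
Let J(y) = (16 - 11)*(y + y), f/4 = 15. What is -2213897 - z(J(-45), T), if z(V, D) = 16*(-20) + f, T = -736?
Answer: -2213637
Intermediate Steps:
f = 60 (f = 4*15 = 60)
J(y) = 10*y (J(y) = 5*(2*y) = 10*y)
z(V, D) = -260 (z(V, D) = 16*(-20) + 60 = -320 + 60 = -260)
-2213897 - z(J(-45), T) = -2213897 - 1*(-260) = -2213897 + 260 = -2213637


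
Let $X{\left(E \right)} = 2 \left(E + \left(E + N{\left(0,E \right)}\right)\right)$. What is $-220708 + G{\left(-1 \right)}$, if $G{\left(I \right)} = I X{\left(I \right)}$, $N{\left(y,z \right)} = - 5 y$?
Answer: $-220704$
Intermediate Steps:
$X{\left(E \right)} = 4 E$ ($X{\left(E \right)} = 2 \left(E + \left(E - 0\right)\right) = 2 \left(E + \left(E + 0\right)\right) = 2 \left(E + E\right) = 2 \cdot 2 E = 4 E$)
$G{\left(I \right)} = 4 I^{2}$ ($G{\left(I \right)} = I 4 I = 4 I^{2}$)
$-220708 + G{\left(-1 \right)} = -220708 + 4 \left(-1\right)^{2} = -220708 + 4 \cdot 1 = -220708 + 4 = -220704$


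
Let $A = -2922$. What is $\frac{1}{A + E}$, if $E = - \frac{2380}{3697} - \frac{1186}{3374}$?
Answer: $- \frac{6236839}{18230250939} \approx -0.00034211$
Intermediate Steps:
$E = - \frac{6207381}{6236839}$ ($E = \left(-2380\right) \frac{1}{3697} - \frac{593}{1687} = - \frac{2380}{3697} - \frac{593}{1687} = - \frac{6207381}{6236839} \approx -0.99528$)
$\frac{1}{A + E} = \frac{1}{-2922 - \frac{6207381}{6236839}} = \frac{1}{- \frac{18230250939}{6236839}} = - \frac{6236839}{18230250939}$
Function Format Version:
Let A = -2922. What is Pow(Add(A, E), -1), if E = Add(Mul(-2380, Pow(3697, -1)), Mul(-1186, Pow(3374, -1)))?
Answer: Rational(-6236839, 18230250939) ≈ -0.00034211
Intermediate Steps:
E = Rational(-6207381, 6236839) (E = Add(Mul(-2380, Rational(1, 3697)), Mul(-1186, Rational(1, 3374))) = Add(Rational(-2380, 3697), Rational(-593, 1687)) = Rational(-6207381, 6236839) ≈ -0.99528)
Pow(Add(A, E), -1) = Pow(Add(-2922, Rational(-6207381, 6236839)), -1) = Pow(Rational(-18230250939, 6236839), -1) = Rational(-6236839, 18230250939)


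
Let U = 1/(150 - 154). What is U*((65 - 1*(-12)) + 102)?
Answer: -179/4 ≈ -44.750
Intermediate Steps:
U = -¼ (U = 1/(-4) = -¼ ≈ -0.25000)
U*((65 - 1*(-12)) + 102) = -((65 - 1*(-12)) + 102)/4 = -((65 + 12) + 102)/4 = -(77 + 102)/4 = -¼*179 = -179/4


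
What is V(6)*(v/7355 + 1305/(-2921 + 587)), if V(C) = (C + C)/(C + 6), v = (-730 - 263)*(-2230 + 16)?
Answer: 1707235131/5722190 ≈ 298.35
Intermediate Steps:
v = 2198502 (v = -993*(-2214) = 2198502)
V(C) = 2*C/(6 + C) (V(C) = (2*C)/(6 + C) = 2*C/(6 + C))
V(6)*(v/7355 + 1305/(-2921 + 587)) = (2*6/(6 + 6))*(2198502/7355 + 1305/(-2921 + 587)) = (2*6/12)*(2198502*(1/7355) + 1305/(-2334)) = (2*6*(1/12))*(2198502/7355 + 1305*(-1/2334)) = 1*(2198502/7355 - 435/778) = 1*(1707235131/5722190) = 1707235131/5722190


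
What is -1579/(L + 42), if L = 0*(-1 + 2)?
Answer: -1579/42 ≈ -37.595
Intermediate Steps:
L = 0 (L = 0*1 = 0)
-1579/(L + 42) = -1579/(0 + 42) = -1579/42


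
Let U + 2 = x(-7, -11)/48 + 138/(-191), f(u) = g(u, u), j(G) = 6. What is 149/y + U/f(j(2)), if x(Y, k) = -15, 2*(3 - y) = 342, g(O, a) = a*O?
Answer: -747941/770112 ≈ -0.97121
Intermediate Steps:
g(O, a) = O*a
y = -168 (y = 3 - 1/2*342 = 3 - 171 = -168)
f(u) = u**2 (f(u) = u*u = u**2)
U = -9275/3056 (U = -2 + (-15/48 + 138/(-191)) = -2 + (-15*1/48 + 138*(-1/191)) = -2 + (-5/16 - 138/191) = -2 - 3163/3056 = -9275/3056 ≈ -3.0350)
149/y + U/f(j(2)) = 149/(-168) - 9275/(3056*(6**2)) = 149*(-1/168) - 9275/3056/36 = -149/168 - 9275/3056*1/36 = -149/168 - 9275/110016 = -747941/770112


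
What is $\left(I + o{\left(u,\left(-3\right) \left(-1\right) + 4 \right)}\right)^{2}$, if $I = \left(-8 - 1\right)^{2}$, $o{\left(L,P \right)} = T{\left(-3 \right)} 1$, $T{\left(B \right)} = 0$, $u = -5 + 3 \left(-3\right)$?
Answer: $6561$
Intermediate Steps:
$u = -14$ ($u = -5 - 9 = -14$)
$o{\left(L,P \right)} = 0$ ($o{\left(L,P \right)} = 0 \cdot 1 = 0$)
$I = 81$ ($I = \left(-9\right)^{2} = 81$)
$\left(I + o{\left(u,\left(-3\right) \left(-1\right) + 4 \right)}\right)^{2} = \left(81 + 0\right)^{2} = 81^{2} = 6561$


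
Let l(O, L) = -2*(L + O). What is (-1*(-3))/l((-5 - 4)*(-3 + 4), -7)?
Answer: 3/32 ≈ 0.093750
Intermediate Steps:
l(O, L) = -2*L - 2*O
(-1*(-3))/l((-5 - 4)*(-3 + 4), -7) = (-1*(-3))/(-2*(-7) - 2*(-5 - 4)*(-3 + 4)) = 3/(14 - (-18)) = 3/(14 - 2*(-9)) = 3/(14 + 18) = 3/32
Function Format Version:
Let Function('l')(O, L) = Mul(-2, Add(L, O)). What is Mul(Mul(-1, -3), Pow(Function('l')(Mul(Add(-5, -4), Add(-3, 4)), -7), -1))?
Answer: Rational(3, 32) ≈ 0.093750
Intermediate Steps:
Function('l')(O, L) = Add(Mul(-2, L), Mul(-2, O))
Mul(Mul(-1, -3), Pow(Function('l')(Mul(Add(-5, -4), Add(-3, 4)), -7), -1)) = Mul(Mul(-1, -3), Pow(Add(Mul(-2, -7), Mul(-2, Mul(Add(-5, -4), Add(-3, 4)))), -1)) = Mul(3, Pow(Add(14, Mul(-2, Mul(-9, 1))), -1)) = Mul(3, Pow(Add(14, Mul(-2, -9)), -1)) = Mul(3, Pow(Add(14, 18), -1)) = Mul(3, Pow(32, -1)) = Mul(3, Rational(1, 32)) = Rational(3, 32)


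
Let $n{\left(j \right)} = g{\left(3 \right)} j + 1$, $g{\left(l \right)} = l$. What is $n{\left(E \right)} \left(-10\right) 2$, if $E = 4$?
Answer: $-260$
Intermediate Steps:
$n{\left(j \right)} = 1 + 3 j$ ($n{\left(j \right)} = 3 j + 1 = 1 + 3 j$)
$n{\left(E \right)} \left(-10\right) 2 = \left(1 + 3 \cdot 4\right) \left(-10\right) 2 = \left(1 + 12\right) \left(-10\right) 2 = 13 \left(-10\right) 2 = \left(-130\right) 2 = -260$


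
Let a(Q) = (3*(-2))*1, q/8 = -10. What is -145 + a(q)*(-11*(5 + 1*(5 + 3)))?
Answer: 713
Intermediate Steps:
q = -80 (q = 8*(-10) = -80)
a(Q) = -6 (a(Q) = -6*1 = -6)
-145 + a(q)*(-11*(5 + 1*(5 + 3))) = -145 - (-66)*(5 + 1*(5 + 3)) = -145 - (-66)*(5 + 1*8) = -145 - (-66)*(5 + 8) = -145 - (-66)*13 = -145 - 6*(-143) = -145 + 858 = 713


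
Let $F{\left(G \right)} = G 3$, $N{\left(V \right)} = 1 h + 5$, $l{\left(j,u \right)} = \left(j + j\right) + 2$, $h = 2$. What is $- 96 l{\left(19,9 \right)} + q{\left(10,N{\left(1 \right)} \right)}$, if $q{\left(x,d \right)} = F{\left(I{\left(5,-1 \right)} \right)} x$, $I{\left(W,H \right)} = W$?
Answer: $-3690$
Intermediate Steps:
$l{\left(j,u \right)} = 2 + 2 j$ ($l{\left(j,u \right)} = 2 j + 2 = 2 + 2 j$)
$N{\left(V \right)} = 7$ ($N{\left(V \right)} = 1 \cdot 2 + 5 = 2 + 5 = 7$)
$F{\left(G \right)} = 3 G$
$q{\left(x,d \right)} = 15 x$ ($q{\left(x,d \right)} = 3 \cdot 5 x = 15 x$)
$- 96 l{\left(19,9 \right)} + q{\left(10,N{\left(1 \right)} \right)} = - 96 \left(2 + 2 \cdot 19\right) + 15 \cdot 10 = - 96 \left(2 + 38\right) + 150 = \left(-96\right) 40 + 150 = -3840 + 150 = -3690$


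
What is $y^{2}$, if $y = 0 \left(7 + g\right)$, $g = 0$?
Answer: $0$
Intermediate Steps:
$y = 0$ ($y = 0 \left(7 + 0\right) = 0 \cdot 7 = 0$)
$y^{2} = 0^{2} = 0$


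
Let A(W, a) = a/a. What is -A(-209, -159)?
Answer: -1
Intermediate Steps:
A(W, a) = 1
-A(-209, -159) = -1*1 = -1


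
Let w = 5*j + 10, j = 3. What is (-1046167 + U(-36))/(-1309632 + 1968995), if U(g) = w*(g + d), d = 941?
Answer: -1023542/659363 ≈ -1.5523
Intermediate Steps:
w = 25 (w = 5*3 + 10 = 15 + 10 = 25)
U(g) = 23525 + 25*g (U(g) = 25*(g + 941) = 25*(941 + g) = 23525 + 25*g)
(-1046167 + U(-36))/(-1309632 + 1968995) = (-1046167 + (23525 + 25*(-36)))/(-1309632 + 1968995) = (-1046167 + (23525 - 900))/659363 = (-1046167 + 22625)*(1/659363) = -1023542*1/659363 = -1023542/659363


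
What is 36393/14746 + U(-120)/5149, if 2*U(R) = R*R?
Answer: 293558757/75927154 ≈ 3.8663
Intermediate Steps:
U(R) = R**2/2 (U(R) = (R*R)/2 = R**2/2)
36393/14746 + U(-120)/5149 = 36393/14746 + ((1/2)*(-120)**2)/5149 = 36393*(1/14746) + ((1/2)*14400)*(1/5149) = 36393/14746 + 7200*(1/5149) = 36393/14746 + 7200/5149 = 293558757/75927154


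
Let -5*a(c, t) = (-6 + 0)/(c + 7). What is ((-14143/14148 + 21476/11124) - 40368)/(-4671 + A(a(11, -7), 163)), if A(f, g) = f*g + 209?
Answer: 98041115275/10810645572 ≈ 9.0689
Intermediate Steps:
a(c, t) = 6/(5*(7 + c)) (a(c, t) = -(-6 + 0)/(5*(c + 7)) = -(-6)/(5*(7 + c)) = 6/(5*(7 + c)))
A(f, g) = 209 + f*g
((-14143/14148 + 21476/11124) - 40368)/(-4671 + A(a(11, -7), 163)) = ((-14143/14148 + 21476/11124) - 40368)/(-4671 + (209 + (6/(5*(7 + 11)))*163)) = ((-14143*1/14148 + 21476*(1/11124)) - 40368)/(-4671 + (209 + ((6/5)/18)*163)) = ((-14143/14148 + 5369/2781) - 40368)/(-4671 + (209 + ((6/5)*(1/18))*163)) = (452209/485748 - 40368)/(-4671 + (209 + (1/15)*163)) = -19608223055/(485748*(-4671 + (209 + 163/15))) = -19608223055/(485748*(-4671 + 3298/15)) = -19608223055/(485748*(-66767/15)) = -19608223055/485748*(-15/66767) = 98041115275/10810645572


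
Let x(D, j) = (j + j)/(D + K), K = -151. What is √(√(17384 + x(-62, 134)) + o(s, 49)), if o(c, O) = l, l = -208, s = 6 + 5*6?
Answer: √(-9436752 + 426*√197159403)/213 ≈ 8.7268*I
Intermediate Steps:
x(D, j) = 2*j/(-151 + D) (x(D, j) = (j + j)/(D - 151) = (2*j)/(-151 + D) = 2*j/(-151 + D))
s = 36 (s = 6 + 30 = 36)
o(c, O) = -208
√(√(17384 + x(-62, 134)) + o(s, 49)) = √(√(17384 + 2*134/(-151 - 62)) - 208) = √(√(17384 + 2*134/(-213)) - 208) = √(√(17384 + 2*134*(-1/213)) - 208) = √(√(17384 - 268/213) - 208) = √(√(3702524/213) - 208) = √(2*√197159403/213 - 208) = √(-208 + 2*√197159403/213)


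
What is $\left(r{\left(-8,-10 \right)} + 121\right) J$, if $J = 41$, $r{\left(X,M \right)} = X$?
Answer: $4633$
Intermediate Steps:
$\left(r{\left(-8,-10 \right)} + 121\right) J = \left(-8 + 121\right) 41 = 113 \cdot 41 = 4633$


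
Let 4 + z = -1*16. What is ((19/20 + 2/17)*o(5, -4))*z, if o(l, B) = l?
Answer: -1815/17 ≈ -106.76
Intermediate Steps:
z = -20 (z = -4 - 1*16 = -4 - 16 = -20)
((19/20 + 2/17)*o(5, -4))*z = ((19/20 + 2/17)*5)*(-20) = ((363/340)*5)*(-20) = (363/68)*(-20) = -1815/17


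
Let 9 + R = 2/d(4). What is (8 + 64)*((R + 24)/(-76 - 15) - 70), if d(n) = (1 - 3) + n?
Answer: -459792/91 ≈ -5052.7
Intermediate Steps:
d(n) = -2 + n
R = -8 (R = -9 + 2/(-2 + 4) = -9 + 2/2 = -9 + 2*(½) = -9 + 1 = -8)
(8 + 64)*((R + 24)/(-76 - 15) - 70) = (8 + 64)*((-8 + 24)/(-76 - 15) - 70) = 72*(16/(-91) - 70) = 72*(16*(-1/91) - 70) = 72*(-16/91 - 70) = 72*(-6386/91) = -459792/91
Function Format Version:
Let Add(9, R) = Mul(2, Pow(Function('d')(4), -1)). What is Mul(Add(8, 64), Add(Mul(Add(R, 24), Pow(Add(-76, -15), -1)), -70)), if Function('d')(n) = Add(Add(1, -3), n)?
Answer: Rational(-459792, 91) ≈ -5052.7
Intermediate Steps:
Function('d')(n) = Add(-2, n)
R = -8 (R = Add(-9, Mul(2, Pow(Add(-2, 4), -1))) = Add(-9, Mul(2, Pow(2, -1))) = Add(-9, Mul(2, Rational(1, 2))) = Add(-9, 1) = -8)
Mul(Add(8, 64), Add(Mul(Add(R, 24), Pow(Add(-76, -15), -1)), -70)) = Mul(Add(8, 64), Add(Mul(Add(-8, 24), Pow(Add(-76, -15), -1)), -70)) = Mul(72, Add(Mul(16, Pow(-91, -1)), -70)) = Mul(72, Add(Mul(16, Rational(-1, 91)), -70)) = Mul(72, Add(Rational(-16, 91), -70)) = Mul(72, Rational(-6386, 91)) = Rational(-459792, 91)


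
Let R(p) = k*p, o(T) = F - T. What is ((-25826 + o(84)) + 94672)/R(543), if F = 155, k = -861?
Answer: -68917/467523 ≈ -0.14741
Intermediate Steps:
o(T) = 155 - T
R(p) = -861*p
((-25826 + o(84)) + 94672)/R(543) = ((-25826 + (155 - 1*84)) + 94672)/((-861*543)) = ((-25826 + (155 - 84)) + 94672)/(-467523) = ((-25826 + 71) + 94672)*(-1/467523) = (-25755 + 94672)*(-1/467523) = 68917*(-1/467523) = -68917/467523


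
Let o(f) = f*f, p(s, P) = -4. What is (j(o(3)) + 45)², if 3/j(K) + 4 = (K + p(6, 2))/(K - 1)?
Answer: 157609/81 ≈ 1945.8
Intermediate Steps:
o(f) = f²
j(K) = 3/(-4 + (-4 + K)/(-1 + K)) (j(K) = 3/(-4 + (K - 4)/(K - 1)) = 3/(-4 + (-4 + K)/(-1 + K)))
(j(o(3)) + 45)² = ((1 - 1*3²)/(3²) + 45)² = ((1 - 1*9)/9 + 45)² = ((1 - 9)/9 + 45)² = ((⅑)*(-8) + 45)² = (-8/9 + 45)² = (397/9)² = 157609/81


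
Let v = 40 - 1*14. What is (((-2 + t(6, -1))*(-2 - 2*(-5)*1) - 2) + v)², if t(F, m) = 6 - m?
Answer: 4096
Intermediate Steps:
v = 26 (v = 40 - 14 = 26)
(((-2 + t(6, -1))*(-2 - 2*(-5)*1) - 2) + v)² = (((-2 + (6 - 1*(-1)))*(-2 - 2*(-5)*1) - 2) + 26)² = (((-2 + (6 + 1))*(-2 + 10*1) - 2) + 26)² = (((-2 + 7)*(-2 + 10) - 2) + 26)² = ((5*8 - 2) + 26)² = ((40 - 2) + 26)² = (38 + 26)² = 64² = 4096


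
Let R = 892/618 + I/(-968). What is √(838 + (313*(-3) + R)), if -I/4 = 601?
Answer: I*√4486023066/6798 ≈ 9.8526*I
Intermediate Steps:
I = -2404 (I = -4*601 = -2404)
R = 293641/74778 (R = 892/618 - 2404/(-968) = 892*(1/618) - 2404*(-1/968) = 446/309 + 601/242 = 293641/74778 ≈ 3.9268)
√(838 + (313*(-3) + R)) = √(838 + (313*(-3) + 293641/74778)) = √(838 + (-939 + 293641/74778)) = √(838 - 69922901/74778) = √(-7258937/74778) = I*√4486023066/6798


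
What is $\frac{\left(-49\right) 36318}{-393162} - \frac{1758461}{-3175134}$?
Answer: $\frac{150994556135}{29722429374} \approx 5.0802$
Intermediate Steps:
$\frac{\left(-49\right) 36318}{-393162} - \frac{1758461}{-3175134} = \left(-1779582\right) \left(- \frac{1}{393162}\right) - - \frac{1758461}{3175134} = \frac{42371}{9361} + \frac{1758461}{3175134} = \frac{150994556135}{29722429374}$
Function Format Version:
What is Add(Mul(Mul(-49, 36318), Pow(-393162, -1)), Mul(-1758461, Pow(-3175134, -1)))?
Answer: Rational(150994556135, 29722429374) ≈ 5.0802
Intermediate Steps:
Add(Mul(Mul(-49, 36318), Pow(-393162, -1)), Mul(-1758461, Pow(-3175134, -1))) = Add(Mul(-1779582, Rational(-1, 393162)), Mul(-1758461, Rational(-1, 3175134))) = Add(Rational(42371, 9361), Rational(1758461, 3175134)) = Rational(150994556135, 29722429374)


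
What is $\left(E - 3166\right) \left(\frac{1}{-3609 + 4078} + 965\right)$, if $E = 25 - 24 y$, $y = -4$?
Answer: $- \frac{196874910}{67} \approx -2.9384 \cdot 10^{6}$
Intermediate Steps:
$E = 121$ ($E = 25 - -96 = 25 + 96 = 121$)
$\left(E - 3166\right) \left(\frac{1}{-3609 + 4078} + 965\right) = \left(121 - 3166\right) \left(\frac{1}{-3609 + 4078} + 965\right) = - 3045 \left(\frac{1}{469} + 965\right) = \left(-3045\right) \frac{452586}{469} = - \frac{196874910}{67}$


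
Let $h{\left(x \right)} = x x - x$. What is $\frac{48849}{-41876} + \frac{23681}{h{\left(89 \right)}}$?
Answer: $\frac{8014213}{4315432} \approx 1.8571$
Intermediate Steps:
$h{\left(x \right)} = x^{2} - x$
$\frac{48849}{-41876} + \frac{23681}{h{\left(89 \right)}} = \frac{48849}{-41876} + \frac{23681}{89 \left(-1 + 89\right)} = 48849 \left(- \frac{1}{41876}\right) + \frac{23681}{89 \cdot 88} = - \frac{2571}{2204} + \frac{23681}{7832} = \frac{8014213}{4315432}$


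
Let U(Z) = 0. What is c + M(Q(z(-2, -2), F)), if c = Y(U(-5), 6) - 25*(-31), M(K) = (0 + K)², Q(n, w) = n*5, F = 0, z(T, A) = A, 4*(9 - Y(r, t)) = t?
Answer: 1765/2 ≈ 882.50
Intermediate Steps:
Y(r, t) = 9 - t/4
Q(n, w) = 5*n
M(K) = K²
c = 1565/2 (c = (9 - ¼*6) - 25*(-31) = (9 - 3/2) + 775 = 15/2 + 775 = 1565/2 ≈ 782.50)
c + M(Q(z(-2, -2), F)) = 1565/2 + (5*(-2))² = 1565/2 + (-10)² = 1565/2 + 100 = 1765/2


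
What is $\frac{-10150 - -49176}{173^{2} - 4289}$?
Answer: $\frac{19513}{12820} \approx 1.5221$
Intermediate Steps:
$\frac{-10150 - -49176}{173^{2} - 4289} = \frac{-10150 + 49176}{29929 - 4289} = \frac{39026}{25640} = 39026 \cdot \frac{1}{25640} = \frac{19513}{12820}$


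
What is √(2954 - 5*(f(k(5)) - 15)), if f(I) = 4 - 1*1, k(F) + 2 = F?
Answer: √3014 ≈ 54.900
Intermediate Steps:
k(F) = -2 + F
f(I) = 3 (f(I) = 4 - 1 = 3)
√(2954 - 5*(f(k(5)) - 15)) = √(2954 - 5*(3 - 15)) = √(2954 - 5*(-12)) = √(2954 + 60) = √3014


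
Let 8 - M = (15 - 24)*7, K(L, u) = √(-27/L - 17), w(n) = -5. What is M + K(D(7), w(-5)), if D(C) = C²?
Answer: 71 + 2*I*√215/7 ≈ 71.0 + 4.1894*I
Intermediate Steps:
K(L, u) = √(-17 - 27/L)
M = 71 (M = 8 - (15 - 24)*7 = 8 - (-9)*7 = 8 - 1*(-63) = 8 + 63 = 71)
M + K(D(7), w(-5)) = 71 + √(-17 - 27/(7²)) = 71 + √(-17 - 27/49) = 71 + √(-860/49) = 71 + 2*I*√215/7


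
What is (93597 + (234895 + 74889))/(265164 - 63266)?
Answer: 403381/201898 ≈ 1.9979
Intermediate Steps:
(93597 + (234895 + 74889))/(265164 - 63266) = (93597 + 309784)/201898 = 403381*(1/201898) = 403381/201898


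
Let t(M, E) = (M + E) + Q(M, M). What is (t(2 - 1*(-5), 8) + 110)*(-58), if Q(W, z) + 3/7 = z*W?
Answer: -70470/7 ≈ -10067.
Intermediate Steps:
Q(W, z) = -3/7 + W*z (Q(W, z) = -3/7 + z*W = -3/7 + W*z)
t(M, E) = -3/7 + E + M + M² (t(M, E) = (M + E) + (-3/7 + M*M) = (E + M) + (-3/7 + M²) = -3/7 + E + M + M²)
(t(2 - 1*(-5), 8) + 110)*(-58) = ((-3/7 + 8 + (2 - 1*(-5)) + (2 - 1*(-5))²) + 110)*(-58) = ((-3/7 + 8 + (2 + 5) + (2 + 5)²) + 110)*(-58) = ((-3/7 + 8 + 7 + 7²) + 110)*(-58) = ((-3/7 + 8 + 7 + 49) + 110)*(-58) = (445/7 + 110)*(-58) = (1215/7)*(-58) = -70470/7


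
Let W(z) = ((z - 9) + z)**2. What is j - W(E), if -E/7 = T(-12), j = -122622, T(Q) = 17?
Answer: -183631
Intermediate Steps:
E = -119 (E = -7*17 = -119)
W(z) = (-9 + 2*z)**2 (W(z) = ((-9 + z) + z)**2 = (-9 + 2*z)**2)
j - W(E) = -122622 - (-9 + 2*(-119))**2 = -122622 - (-9 - 238)**2 = -122622 - 1*(-247)**2 = -122622 - 1*61009 = -122622 - 61009 = -183631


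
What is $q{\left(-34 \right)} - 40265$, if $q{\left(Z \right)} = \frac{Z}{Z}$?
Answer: $-40264$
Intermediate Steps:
$q{\left(Z \right)} = 1$
$q{\left(-34 \right)} - 40265 = 1 - 40265 = -40264$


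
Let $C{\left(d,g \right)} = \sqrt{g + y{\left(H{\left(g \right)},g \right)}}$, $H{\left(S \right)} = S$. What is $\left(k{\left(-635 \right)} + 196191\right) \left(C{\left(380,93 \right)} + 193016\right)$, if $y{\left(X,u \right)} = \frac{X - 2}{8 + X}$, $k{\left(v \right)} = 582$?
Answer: $37980337368 + \frac{393546 \sqrt{239471}}{101} \approx 3.7982 \cdot 10^{10}$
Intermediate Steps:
$y{\left(X,u \right)} = \frac{-2 + X}{8 + X}$
$C{\left(d,g \right)} = \sqrt{g + \frac{-2 + g}{8 + g}}$
$\left(k{\left(-635 \right)} + 196191\right) \left(C{\left(380,93 \right)} + 193016\right) = \left(582 + 196191\right) \left(\sqrt{\frac{-2 + 93 + 93 \left(8 + 93\right)}{8 + 93}} + 193016\right) = 196773 \left(\sqrt{\frac{-2 + 93 + 93 \cdot 101}{101}} + 193016\right) = 196773 \left(\sqrt{\frac{-2 + 93 + 9393}{101}} + 193016\right) = 196773 \left(\sqrt{\frac{1}{101} \cdot 9484} + 193016\right) = 196773 \left(\sqrt{\frac{9484}{101}} + 193016\right) = 196773 \left(\frac{2 \sqrt{239471}}{101} + 193016\right) = 196773 \left(193016 + \frac{2 \sqrt{239471}}{101}\right) = 37980337368 + \frac{393546 \sqrt{239471}}{101}$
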